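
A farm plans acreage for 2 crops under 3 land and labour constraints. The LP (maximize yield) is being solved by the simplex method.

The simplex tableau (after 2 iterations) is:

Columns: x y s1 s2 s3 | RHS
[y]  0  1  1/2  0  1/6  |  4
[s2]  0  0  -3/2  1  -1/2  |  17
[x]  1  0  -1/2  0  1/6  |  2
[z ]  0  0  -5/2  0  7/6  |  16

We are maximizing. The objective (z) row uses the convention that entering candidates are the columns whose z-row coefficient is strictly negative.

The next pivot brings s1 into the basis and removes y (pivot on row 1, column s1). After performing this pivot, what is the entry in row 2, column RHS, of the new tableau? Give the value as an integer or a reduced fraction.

Pivot element is row 1, column s1: 1/2.
Normalize row 1: new (row 1, RHS) = 4/(1/2) = 8.
row 2 ← row 2 − (-3/2)·(new row 1): 17 − (-3/2)·8 = 29.

29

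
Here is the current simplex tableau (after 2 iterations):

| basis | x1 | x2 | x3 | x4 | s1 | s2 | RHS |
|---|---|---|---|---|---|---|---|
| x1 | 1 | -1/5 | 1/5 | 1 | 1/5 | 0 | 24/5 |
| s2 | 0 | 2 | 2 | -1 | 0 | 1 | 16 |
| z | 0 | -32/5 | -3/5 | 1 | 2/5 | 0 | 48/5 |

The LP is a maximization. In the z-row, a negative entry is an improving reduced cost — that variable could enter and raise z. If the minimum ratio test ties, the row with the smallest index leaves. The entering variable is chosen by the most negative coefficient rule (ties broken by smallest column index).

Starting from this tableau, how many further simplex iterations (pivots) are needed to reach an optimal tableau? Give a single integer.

pivot: x2 in, s2 out → z = 304/5
pivot: x4 in, x1 out → z = 688/9
No improving column remains; optimal.

2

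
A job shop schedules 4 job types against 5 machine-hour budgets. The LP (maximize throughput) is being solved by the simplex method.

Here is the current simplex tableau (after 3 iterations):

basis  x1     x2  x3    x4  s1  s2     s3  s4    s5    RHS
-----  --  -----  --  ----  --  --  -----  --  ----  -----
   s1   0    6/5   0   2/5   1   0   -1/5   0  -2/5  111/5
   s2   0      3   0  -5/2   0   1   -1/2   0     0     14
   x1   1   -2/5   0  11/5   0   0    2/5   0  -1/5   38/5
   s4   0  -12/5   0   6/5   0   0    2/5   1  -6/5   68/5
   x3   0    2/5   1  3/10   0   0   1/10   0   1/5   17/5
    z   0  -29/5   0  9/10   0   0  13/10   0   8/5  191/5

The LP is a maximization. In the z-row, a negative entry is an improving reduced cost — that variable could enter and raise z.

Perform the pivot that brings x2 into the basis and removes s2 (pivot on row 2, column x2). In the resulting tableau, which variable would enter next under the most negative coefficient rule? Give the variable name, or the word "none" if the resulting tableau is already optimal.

Pivot element 3. New z-row = old z-row − (-29/5)·(row 2/3).
Updated z-row coefficients: x1: 0, x2: 0, x3: 0, x4: -59/15, s1: 0, s2: 29/15, s3: 1/3, s4: 0, s5: 8/5.
The most negative is -59/15 in column x4, so x4 would enter next.

x4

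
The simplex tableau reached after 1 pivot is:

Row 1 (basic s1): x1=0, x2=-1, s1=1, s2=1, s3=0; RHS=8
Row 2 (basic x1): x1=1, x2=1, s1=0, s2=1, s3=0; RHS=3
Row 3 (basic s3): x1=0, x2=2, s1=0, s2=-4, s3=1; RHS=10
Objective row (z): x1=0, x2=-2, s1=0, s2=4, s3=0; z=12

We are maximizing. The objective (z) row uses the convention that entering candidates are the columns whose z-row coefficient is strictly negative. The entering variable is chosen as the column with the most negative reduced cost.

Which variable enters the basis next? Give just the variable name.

Objective-row coefficients: x1: 0, x2: -2, s1: 0, s2: 4, s3: 0.
The most negative is -2 in column x2, so x2 enters.

x2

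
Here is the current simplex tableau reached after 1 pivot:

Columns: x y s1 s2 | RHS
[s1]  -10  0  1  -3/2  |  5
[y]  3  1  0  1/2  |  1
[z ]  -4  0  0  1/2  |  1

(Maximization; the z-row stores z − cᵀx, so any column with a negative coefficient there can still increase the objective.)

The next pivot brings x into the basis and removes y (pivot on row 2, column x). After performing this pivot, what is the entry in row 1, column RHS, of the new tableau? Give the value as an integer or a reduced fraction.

25/3

Pivot element is row 2, column x: 3.
Normalize row 2: new (row 2, RHS) = 1/3 = 1/3.
row 1 ← row 1 − (-10)·(new row 2): 5 − (-10)·(1/3) = 25/3.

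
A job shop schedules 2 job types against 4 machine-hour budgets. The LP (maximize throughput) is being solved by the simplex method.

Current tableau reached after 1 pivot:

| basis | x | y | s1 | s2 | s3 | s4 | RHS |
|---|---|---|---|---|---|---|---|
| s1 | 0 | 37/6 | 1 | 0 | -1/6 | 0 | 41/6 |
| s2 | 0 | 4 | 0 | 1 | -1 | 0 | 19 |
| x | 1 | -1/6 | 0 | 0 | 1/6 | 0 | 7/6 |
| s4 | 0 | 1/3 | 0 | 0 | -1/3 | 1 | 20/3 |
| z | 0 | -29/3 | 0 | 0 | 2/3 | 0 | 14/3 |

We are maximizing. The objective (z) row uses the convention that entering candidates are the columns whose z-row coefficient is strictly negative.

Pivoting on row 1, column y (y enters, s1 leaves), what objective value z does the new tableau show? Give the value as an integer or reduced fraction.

569/37

Minimum ratio for y: (41/6)/(37/6) = 41/37.
z changes by −(z-row coeff of y)·ratio = −(-29/3)·(41/37) = 1189/111.
New z = 14/3 + (1189/111) = 569/37.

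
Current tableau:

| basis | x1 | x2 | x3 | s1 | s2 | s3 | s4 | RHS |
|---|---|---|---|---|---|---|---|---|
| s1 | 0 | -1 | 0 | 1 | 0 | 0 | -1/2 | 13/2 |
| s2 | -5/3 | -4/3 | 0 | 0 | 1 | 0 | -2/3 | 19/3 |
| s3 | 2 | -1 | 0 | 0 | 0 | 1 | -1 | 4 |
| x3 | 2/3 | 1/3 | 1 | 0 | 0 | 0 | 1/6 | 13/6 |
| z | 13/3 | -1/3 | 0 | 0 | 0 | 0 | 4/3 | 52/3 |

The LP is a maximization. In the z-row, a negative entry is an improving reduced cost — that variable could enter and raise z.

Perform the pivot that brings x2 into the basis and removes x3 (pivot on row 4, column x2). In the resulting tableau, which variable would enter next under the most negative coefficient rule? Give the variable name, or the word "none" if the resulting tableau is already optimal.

none

Pivot element 1/3. New z-row = old z-row − (-1/3)·(row 4/(1/3)).
Updated z-row coefficients: x1: 5, x2: 0, x3: 1, s1: 0, s2: 0, s3: 0, s4: 3/2.
No coefficient is strictly negative; the tableau after this pivot is optimal.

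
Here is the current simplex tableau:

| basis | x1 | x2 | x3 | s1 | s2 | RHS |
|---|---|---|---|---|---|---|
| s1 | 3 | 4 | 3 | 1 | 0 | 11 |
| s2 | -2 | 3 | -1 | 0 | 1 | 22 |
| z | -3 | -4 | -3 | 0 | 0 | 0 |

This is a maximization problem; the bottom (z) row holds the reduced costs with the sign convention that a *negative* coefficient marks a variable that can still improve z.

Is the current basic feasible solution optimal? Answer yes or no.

no

Column x1 has objective-row coefficient -3, which is negative; an improving pivot exists, so not yet optimal.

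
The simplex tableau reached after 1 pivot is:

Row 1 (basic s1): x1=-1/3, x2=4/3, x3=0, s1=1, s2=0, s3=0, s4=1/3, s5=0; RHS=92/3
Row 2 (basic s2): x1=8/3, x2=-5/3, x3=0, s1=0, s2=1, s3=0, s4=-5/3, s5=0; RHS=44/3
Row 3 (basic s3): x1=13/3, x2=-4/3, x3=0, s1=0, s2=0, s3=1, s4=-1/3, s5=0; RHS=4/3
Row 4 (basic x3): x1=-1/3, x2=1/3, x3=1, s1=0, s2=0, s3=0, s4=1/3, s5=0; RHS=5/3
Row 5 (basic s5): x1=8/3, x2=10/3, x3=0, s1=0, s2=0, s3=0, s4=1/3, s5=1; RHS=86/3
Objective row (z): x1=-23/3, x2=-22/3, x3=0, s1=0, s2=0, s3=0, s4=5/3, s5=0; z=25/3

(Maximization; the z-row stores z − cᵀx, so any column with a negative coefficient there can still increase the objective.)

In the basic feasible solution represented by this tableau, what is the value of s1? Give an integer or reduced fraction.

92/3

s1 is basic (row 1); its value is the RHS of that row: 92/3.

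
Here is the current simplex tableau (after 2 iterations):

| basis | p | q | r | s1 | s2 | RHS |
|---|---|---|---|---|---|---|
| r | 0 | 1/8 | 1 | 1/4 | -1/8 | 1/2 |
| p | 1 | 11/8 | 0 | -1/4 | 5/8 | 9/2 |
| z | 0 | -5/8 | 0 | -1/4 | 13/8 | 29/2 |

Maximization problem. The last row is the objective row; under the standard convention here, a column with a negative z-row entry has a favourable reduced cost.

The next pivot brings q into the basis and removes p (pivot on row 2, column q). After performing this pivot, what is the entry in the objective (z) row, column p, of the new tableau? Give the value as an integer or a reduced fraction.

Pivot element is row 2, column q: 11/8.
Normalize row 2: new (row 2, p) = 1/(11/8) = 8/11.
z-row ← z-row − (-5/8)·(new row 2): 0 − (-5/8)·(8/11) = 5/11.

5/11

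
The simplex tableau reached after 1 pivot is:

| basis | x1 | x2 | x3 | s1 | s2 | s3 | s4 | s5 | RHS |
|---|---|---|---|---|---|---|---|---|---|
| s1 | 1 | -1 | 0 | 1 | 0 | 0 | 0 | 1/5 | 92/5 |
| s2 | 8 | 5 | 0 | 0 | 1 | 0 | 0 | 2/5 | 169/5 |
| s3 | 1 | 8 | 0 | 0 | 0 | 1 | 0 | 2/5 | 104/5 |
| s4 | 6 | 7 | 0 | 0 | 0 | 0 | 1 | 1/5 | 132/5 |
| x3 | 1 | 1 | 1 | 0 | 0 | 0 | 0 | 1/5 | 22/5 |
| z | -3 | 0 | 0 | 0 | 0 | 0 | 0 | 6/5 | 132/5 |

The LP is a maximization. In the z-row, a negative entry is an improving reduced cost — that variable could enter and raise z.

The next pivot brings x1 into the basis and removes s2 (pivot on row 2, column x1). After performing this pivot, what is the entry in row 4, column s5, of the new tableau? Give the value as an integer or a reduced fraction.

-1/10

Pivot element is row 2, column x1: 8.
Normalize row 2: new (row 2, s5) = (2/5)/8 = 1/20.
row 4 ← row 4 − 6·(new row 2): 1/5 − 6·(1/20) = -1/10.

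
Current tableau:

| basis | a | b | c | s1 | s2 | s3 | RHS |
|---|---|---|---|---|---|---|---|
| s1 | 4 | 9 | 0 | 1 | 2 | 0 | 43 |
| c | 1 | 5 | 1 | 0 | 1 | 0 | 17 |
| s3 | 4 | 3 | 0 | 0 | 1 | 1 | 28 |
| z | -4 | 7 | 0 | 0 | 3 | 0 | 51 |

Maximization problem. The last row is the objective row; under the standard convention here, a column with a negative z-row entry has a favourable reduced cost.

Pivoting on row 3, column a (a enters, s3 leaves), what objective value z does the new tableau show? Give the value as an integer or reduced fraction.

79

Minimum ratio for a: 28/4 = 7.
z changes by −(z-row coeff of a)·ratio = −(-4)·7 = 28.
New z = 51 + 28 = 79.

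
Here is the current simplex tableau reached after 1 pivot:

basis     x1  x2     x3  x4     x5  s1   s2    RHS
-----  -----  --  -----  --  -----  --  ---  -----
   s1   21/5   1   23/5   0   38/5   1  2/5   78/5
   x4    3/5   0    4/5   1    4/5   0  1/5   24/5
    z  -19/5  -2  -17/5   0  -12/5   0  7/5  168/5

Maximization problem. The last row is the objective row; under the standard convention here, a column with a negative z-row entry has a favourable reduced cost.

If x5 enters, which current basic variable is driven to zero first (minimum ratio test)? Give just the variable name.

Ratios: row 1 (s1): (78/5)/(38/5) = 39/19; row 2 (x4): (24/5)/(4/5) = 6.
Minimum ratio 39/19 is in the s1 row, so s1 leaves.

s1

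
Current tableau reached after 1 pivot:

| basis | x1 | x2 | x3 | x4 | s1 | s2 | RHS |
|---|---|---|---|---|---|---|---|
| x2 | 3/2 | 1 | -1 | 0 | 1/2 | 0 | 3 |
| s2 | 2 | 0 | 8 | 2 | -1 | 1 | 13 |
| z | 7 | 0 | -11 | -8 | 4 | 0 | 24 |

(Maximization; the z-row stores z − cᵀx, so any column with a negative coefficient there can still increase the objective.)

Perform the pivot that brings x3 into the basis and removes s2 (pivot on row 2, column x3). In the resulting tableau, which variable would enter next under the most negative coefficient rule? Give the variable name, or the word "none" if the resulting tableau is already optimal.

Pivot element 8. New z-row = old z-row − (-11)·(row 2/8).
Updated z-row coefficients: x1: 39/4, x2: 0, x3: 0, x4: -21/4, s1: 21/8, s2: 11/8.
The most negative is -21/4 in column x4, so x4 would enter next.

x4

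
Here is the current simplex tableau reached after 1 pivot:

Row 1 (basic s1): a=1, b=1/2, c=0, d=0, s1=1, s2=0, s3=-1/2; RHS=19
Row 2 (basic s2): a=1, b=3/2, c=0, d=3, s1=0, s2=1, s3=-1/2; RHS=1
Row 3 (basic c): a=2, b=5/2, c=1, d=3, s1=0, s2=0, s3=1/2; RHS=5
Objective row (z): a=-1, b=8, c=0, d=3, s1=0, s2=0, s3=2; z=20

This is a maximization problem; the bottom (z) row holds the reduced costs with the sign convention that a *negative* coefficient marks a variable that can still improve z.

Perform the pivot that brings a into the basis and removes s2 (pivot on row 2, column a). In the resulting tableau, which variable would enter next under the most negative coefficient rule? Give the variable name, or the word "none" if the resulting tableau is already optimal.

Pivot element 1. New z-row = old z-row − (-1)·(row 2/1).
Updated z-row coefficients: a: 0, b: 19/2, c: 0, d: 6, s1: 0, s2: 1, s3: 3/2.
No coefficient is strictly negative; the tableau after this pivot is optimal.

none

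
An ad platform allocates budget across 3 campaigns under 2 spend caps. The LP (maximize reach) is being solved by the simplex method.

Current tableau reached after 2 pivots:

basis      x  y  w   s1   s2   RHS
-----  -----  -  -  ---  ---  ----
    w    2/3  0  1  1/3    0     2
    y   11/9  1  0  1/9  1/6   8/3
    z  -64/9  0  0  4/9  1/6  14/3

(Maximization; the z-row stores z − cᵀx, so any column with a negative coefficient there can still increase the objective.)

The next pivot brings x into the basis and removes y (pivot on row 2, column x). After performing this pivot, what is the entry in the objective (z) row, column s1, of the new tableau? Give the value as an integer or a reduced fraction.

12/11

Pivot element is row 2, column x: 11/9.
Normalize row 2: new (row 2, s1) = (1/9)/(11/9) = 1/11.
z-row ← z-row − (-64/9)·(new row 2): 4/9 − (-64/9)·(1/11) = 12/11.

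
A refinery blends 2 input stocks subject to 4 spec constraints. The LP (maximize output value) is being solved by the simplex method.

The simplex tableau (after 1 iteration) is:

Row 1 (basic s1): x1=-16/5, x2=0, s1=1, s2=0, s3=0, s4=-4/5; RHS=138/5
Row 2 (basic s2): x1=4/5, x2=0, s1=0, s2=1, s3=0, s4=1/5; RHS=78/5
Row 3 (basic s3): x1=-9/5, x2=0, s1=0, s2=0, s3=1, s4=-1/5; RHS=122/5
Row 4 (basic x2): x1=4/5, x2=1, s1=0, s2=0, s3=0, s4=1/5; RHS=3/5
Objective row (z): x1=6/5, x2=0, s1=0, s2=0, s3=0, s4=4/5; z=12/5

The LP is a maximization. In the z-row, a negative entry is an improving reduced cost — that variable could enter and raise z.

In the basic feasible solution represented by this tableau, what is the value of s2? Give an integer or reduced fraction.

s2 is basic (row 2); its value is the RHS of that row: 78/5.

78/5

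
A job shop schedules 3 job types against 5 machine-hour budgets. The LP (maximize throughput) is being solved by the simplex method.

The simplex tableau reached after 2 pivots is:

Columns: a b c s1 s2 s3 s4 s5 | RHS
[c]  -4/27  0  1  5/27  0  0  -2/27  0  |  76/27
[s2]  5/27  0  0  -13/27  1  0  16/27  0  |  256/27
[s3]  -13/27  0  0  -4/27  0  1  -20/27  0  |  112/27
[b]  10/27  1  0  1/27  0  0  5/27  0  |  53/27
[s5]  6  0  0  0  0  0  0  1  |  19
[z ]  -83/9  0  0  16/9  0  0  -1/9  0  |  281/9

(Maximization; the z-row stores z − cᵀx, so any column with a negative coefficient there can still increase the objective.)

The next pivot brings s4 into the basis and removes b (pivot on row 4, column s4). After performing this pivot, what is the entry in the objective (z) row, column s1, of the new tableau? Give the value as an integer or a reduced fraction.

Pivot element is row 4, column s4: 5/27.
Normalize row 4: new (row 4, s1) = (1/27)/(5/27) = 1/5.
z-row ← z-row − (-1/9)·(new row 4): 16/9 − (-1/9)·(1/5) = 9/5.

9/5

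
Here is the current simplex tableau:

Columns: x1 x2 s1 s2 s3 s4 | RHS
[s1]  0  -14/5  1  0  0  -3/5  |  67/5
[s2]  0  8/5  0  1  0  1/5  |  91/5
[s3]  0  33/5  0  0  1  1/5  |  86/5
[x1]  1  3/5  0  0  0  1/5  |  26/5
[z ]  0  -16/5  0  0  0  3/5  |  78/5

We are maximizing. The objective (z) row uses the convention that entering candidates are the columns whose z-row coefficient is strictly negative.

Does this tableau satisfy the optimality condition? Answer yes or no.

Column x2 has objective-row coefficient -16/5, which is negative; an improving pivot exists, so not yet optimal.

no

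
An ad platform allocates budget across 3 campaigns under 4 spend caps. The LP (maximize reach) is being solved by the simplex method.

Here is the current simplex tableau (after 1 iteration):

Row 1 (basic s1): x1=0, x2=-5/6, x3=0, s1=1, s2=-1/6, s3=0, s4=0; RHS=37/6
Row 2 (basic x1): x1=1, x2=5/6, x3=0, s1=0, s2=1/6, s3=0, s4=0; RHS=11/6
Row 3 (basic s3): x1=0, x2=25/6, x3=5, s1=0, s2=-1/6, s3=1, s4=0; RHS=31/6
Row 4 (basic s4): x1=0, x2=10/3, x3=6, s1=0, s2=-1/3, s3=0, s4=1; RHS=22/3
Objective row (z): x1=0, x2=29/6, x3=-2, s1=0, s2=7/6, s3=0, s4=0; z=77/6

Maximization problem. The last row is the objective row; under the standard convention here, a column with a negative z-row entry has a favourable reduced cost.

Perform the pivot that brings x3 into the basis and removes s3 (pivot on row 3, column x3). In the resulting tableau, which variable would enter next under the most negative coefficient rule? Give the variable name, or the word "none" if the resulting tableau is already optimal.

Pivot element 5. New z-row = old z-row − (-2)·(row 3/5).
Updated z-row coefficients: x1: 0, x2: 13/2, x3: 0, s1: 0, s2: 11/10, s3: 2/5, s4: 0.
No coefficient is strictly negative; the tableau after this pivot is optimal.

none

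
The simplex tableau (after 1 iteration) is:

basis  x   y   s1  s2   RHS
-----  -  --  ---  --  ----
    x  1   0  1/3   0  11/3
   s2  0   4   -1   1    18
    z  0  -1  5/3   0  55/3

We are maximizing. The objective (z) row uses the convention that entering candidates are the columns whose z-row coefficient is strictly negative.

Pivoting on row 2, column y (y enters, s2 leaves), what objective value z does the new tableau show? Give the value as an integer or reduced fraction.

Minimum ratio for y: 18/4 = 9/2.
z changes by −(z-row coeff of y)·ratio = −(-1)·(9/2) = 9/2.
New z = 55/3 + (9/2) = 137/6.

137/6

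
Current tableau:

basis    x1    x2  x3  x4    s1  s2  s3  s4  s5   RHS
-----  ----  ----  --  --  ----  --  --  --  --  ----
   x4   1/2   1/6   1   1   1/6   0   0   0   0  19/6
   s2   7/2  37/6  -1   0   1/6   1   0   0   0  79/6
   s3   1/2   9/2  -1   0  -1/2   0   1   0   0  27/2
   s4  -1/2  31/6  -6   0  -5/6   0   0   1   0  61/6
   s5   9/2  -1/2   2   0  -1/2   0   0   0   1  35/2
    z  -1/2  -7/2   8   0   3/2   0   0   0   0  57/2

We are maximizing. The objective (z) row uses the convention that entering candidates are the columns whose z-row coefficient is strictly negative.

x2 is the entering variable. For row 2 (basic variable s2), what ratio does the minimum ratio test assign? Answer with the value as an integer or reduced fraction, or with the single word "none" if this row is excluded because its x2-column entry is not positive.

Ratio = RHS / (x2 entry) = (79/6) / (37/6) = 79/37.

79/37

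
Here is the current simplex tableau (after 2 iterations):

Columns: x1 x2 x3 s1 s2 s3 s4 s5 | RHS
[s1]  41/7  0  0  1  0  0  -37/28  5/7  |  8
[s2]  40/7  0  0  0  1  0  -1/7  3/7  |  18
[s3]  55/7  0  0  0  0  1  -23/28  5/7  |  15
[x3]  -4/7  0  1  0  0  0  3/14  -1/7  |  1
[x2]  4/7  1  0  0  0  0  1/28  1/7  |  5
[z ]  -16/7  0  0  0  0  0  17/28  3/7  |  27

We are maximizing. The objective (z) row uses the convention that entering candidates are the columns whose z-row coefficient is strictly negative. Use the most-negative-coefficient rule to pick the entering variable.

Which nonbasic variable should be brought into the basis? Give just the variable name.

x1

Objective-row coefficients: x1: -16/7, x2: 0, x3: 0, s1: 0, s2: 0, s3: 0, s4: 17/28, s5: 3/7.
The most negative is -16/7 in column x1, so x1 enters.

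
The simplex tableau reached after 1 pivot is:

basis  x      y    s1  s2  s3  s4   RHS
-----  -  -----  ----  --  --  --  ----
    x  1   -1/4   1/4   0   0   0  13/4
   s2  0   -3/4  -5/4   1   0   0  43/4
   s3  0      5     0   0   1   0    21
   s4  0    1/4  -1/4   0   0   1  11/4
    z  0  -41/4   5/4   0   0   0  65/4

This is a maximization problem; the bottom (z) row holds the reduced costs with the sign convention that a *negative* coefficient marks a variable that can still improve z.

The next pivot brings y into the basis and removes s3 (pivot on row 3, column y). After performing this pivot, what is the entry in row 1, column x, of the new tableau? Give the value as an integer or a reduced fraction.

Pivot element is row 3, column y: 5.
Normalize row 3: new (row 3, x) = 0/5 = 0.
row 1 ← row 1 − (-1/4)·(new row 3): 1 − (-1/4)·0 = 1.

1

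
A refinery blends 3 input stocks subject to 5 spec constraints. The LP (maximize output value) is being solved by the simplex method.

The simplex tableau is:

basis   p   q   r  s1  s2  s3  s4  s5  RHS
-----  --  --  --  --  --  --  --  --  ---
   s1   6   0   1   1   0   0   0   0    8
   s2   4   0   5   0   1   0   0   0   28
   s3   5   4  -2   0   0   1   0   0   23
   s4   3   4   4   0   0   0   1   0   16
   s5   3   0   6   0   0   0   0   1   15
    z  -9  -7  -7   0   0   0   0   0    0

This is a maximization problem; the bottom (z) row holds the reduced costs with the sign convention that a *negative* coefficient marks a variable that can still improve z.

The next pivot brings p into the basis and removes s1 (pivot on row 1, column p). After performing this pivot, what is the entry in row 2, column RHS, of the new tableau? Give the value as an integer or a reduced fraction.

Pivot element is row 1, column p: 6.
Normalize row 1: new (row 1, RHS) = 8/6 = 4/3.
row 2 ← row 2 − 4·(new row 1): 28 − 4·(4/3) = 68/3.

68/3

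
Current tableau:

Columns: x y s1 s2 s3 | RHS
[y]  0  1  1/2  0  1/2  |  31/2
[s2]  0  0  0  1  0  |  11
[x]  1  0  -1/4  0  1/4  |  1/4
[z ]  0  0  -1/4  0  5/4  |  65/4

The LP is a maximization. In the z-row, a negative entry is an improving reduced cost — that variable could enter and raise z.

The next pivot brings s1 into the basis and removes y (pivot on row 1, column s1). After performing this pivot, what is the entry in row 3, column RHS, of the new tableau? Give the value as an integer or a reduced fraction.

Pivot element is row 1, column s1: 1/2.
Normalize row 1: new (row 1, RHS) = (31/2)/(1/2) = 31.
row 3 ← row 3 − (-1/4)·(new row 1): 1/4 − (-1/4)·31 = 8.

8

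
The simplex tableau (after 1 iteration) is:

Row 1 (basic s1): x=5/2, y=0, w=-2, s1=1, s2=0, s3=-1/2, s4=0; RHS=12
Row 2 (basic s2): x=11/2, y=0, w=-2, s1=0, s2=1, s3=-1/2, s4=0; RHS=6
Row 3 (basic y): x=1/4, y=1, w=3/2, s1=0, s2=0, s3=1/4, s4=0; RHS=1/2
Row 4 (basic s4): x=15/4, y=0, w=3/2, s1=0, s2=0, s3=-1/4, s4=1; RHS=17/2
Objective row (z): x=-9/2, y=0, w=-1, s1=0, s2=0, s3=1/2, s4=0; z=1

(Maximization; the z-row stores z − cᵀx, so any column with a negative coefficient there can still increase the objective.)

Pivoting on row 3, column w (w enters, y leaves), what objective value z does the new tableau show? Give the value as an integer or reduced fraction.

4/3

Minimum ratio for w: (1/2)/(3/2) = 1/3.
z changes by −(z-row coeff of w)·ratio = −(-1)·(1/3) = 1/3.
New z = 1 + (1/3) = 4/3.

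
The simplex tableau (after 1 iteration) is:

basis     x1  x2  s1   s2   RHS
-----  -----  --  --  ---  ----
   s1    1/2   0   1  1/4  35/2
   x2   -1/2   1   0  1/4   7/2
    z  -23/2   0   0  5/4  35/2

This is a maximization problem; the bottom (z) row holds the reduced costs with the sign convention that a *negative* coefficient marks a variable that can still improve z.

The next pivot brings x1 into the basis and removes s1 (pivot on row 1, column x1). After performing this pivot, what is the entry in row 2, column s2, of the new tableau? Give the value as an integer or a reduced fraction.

Pivot element is row 1, column x1: 1/2.
Normalize row 1: new (row 1, s2) = (1/4)/(1/2) = 1/2.
row 2 ← row 2 − (-1/2)·(new row 1): 1/4 − (-1/2)·(1/2) = 1/2.

1/2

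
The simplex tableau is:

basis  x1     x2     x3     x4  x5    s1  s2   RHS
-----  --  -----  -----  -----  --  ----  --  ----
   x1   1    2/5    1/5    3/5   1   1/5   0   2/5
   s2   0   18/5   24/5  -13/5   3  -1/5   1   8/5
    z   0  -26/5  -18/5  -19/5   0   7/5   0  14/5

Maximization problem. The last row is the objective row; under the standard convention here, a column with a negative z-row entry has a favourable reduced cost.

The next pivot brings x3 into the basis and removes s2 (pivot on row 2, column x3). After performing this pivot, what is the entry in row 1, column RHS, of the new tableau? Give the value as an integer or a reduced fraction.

1/3

Pivot element is row 2, column x3: 24/5.
Normalize row 2: new (row 2, RHS) = (8/5)/(24/5) = 1/3.
row 1 ← row 1 − (1/5)·(new row 2): 2/5 − (1/5)·(1/3) = 1/3.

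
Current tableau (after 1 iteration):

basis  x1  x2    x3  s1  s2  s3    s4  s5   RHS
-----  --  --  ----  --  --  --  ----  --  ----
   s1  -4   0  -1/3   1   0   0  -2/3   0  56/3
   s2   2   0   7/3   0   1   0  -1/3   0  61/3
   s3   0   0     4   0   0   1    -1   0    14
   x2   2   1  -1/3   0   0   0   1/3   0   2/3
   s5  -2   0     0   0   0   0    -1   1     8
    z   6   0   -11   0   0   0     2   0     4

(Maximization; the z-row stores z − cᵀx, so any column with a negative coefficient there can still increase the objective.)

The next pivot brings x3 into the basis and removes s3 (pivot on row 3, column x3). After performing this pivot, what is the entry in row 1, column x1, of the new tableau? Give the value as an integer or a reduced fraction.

Pivot element is row 3, column x3: 4.
Normalize row 3: new (row 3, x1) = 0/4 = 0.
row 1 ← row 1 − (-1/3)·(new row 3): -4 − (-1/3)·0 = -4.

-4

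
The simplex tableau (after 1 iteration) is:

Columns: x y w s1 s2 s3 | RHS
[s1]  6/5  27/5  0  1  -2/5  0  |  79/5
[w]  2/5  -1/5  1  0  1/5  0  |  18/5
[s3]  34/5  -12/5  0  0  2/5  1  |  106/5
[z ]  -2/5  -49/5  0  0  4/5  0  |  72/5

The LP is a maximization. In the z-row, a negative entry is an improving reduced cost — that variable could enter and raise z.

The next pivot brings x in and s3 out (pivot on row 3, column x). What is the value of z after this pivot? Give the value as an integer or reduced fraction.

266/17

Minimum ratio for x: (106/5)/(34/5) = 53/17.
z changes by −(z-row coeff of x)·ratio = −(-2/5)·(53/17) = 106/85.
New z = 72/5 + (106/85) = 266/17.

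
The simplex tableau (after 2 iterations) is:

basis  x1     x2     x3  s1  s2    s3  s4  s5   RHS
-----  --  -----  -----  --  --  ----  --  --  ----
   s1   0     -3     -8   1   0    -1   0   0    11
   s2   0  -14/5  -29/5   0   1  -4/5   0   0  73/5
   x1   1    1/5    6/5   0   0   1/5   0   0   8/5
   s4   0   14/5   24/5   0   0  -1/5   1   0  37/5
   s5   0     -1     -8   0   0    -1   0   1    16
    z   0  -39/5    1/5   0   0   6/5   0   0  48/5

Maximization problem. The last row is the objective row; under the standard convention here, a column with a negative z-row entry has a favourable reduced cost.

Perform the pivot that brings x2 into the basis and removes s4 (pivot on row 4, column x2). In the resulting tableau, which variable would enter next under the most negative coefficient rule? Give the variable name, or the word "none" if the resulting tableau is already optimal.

none

Pivot element 14/5. New z-row = old z-row − (-39/5)·(row 4/(14/5)).
Updated z-row coefficients: x1: 0, x2: 0, x3: 95/7, s1: 0, s2: 0, s3: 9/14, s4: 39/14, s5: 0.
No coefficient is strictly negative; the tableau after this pivot is optimal.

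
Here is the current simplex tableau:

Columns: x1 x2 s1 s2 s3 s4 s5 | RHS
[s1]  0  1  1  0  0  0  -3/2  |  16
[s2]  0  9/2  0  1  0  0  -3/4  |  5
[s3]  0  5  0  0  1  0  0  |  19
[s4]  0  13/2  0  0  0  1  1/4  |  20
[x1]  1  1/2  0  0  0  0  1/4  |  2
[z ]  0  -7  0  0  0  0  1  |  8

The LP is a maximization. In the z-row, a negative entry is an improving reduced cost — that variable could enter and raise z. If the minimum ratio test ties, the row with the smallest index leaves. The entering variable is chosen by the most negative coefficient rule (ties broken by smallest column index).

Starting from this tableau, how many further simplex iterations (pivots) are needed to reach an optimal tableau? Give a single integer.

2

pivot: x2 in, s2 out → z = 142/9
pivot: s5 in, x1 out → z = 33/2
No improving column remains; optimal.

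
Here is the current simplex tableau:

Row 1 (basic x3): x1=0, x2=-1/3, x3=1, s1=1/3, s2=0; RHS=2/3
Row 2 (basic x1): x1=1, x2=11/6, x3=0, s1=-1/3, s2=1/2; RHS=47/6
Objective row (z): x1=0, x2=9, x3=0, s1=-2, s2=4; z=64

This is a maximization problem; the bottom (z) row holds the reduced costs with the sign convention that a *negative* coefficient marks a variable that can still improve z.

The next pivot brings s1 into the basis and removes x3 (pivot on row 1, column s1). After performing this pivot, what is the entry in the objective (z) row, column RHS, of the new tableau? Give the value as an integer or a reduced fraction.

68

Pivot element is row 1, column s1: 1/3.
Normalize row 1: new (row 1, RHS) = (2/3)/(1/3) = 2.
z-row ← z-row − (-2)·(new row 1): 64 − (-2)·2 = 68.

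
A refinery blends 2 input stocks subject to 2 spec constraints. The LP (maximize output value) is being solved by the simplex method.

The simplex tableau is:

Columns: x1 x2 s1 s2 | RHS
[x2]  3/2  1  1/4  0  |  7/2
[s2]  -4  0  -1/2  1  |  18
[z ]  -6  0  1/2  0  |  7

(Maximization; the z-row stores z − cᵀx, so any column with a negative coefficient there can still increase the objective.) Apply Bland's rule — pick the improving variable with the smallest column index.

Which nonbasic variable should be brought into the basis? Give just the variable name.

Objective-row coefficients: x1: -6, x2: 0, s1: 1/2, s2: 0.
Improving columns: x1. Bland's rule picks the smallest column index → x1.

x1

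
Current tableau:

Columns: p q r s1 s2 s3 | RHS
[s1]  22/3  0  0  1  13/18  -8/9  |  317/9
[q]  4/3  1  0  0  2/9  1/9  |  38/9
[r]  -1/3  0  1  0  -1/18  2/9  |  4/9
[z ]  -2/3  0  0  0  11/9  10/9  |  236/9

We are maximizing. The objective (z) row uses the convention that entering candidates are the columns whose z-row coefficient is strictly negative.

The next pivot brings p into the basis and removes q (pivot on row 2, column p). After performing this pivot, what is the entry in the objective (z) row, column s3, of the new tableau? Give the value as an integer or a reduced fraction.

7/6

Pivot element is row 2, column p: 4/3.
Normalize row 2: new (row 2, s3) = (1/9)/(4/3) = 1/12.
z-row ← z-row − (-2/3)·(new row 2): 10/9 − (-2/3)·(1/12) = 7/6.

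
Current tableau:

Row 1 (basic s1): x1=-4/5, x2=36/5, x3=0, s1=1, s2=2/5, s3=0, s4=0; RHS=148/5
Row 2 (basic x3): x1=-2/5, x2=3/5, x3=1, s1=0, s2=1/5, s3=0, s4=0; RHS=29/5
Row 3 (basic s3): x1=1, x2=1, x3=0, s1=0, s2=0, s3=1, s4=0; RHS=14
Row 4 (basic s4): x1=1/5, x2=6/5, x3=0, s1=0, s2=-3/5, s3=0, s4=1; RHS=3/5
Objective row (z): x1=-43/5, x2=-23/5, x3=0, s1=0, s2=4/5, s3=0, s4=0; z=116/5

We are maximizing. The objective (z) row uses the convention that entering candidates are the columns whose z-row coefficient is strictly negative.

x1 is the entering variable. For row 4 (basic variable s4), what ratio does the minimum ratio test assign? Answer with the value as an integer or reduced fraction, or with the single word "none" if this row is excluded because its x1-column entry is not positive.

Ratio = RHS / (x1 entry) = (3/5) / (1/5) = 3.

3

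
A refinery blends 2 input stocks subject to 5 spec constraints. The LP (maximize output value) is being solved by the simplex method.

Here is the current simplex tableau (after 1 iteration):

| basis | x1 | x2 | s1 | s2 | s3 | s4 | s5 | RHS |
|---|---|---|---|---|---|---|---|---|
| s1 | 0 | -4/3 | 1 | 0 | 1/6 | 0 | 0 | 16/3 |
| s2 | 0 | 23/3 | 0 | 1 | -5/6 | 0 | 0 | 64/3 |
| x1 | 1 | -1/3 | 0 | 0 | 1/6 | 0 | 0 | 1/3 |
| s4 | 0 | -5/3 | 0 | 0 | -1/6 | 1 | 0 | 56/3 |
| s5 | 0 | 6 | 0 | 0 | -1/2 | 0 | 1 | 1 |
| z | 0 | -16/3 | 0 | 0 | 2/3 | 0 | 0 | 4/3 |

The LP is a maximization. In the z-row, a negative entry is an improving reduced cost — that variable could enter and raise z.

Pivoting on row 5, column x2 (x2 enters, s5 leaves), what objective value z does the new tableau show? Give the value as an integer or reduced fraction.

20/9

Minimum ratio for x2: 1/6 = 1/6.
z changes by −(z-row coeff of x2)·ratio = −(-16/3)·(1/6) = 8/9.
New z = 4/3 + (8/9) = 20/9.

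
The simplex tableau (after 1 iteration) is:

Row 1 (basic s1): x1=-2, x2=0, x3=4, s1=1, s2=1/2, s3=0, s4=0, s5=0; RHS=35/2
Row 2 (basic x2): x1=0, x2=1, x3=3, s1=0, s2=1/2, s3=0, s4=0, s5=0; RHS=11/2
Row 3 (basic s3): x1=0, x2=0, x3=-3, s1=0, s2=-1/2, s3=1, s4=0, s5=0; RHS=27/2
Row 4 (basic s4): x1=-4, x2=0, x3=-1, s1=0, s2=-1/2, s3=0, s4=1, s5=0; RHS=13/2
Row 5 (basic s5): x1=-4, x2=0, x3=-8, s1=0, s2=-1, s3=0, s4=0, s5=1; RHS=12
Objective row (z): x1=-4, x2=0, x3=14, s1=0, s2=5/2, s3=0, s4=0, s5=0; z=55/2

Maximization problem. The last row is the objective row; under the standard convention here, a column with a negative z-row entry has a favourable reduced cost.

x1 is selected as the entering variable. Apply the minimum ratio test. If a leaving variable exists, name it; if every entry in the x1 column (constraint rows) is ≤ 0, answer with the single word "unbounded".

unbounded

x1-column entries: row 1: -2, row 2: 0, row 3: 0, row 4: -4, row 5: -4. All ≤ 0, so x1 can increase without bound; the LP is unbounded in this direction.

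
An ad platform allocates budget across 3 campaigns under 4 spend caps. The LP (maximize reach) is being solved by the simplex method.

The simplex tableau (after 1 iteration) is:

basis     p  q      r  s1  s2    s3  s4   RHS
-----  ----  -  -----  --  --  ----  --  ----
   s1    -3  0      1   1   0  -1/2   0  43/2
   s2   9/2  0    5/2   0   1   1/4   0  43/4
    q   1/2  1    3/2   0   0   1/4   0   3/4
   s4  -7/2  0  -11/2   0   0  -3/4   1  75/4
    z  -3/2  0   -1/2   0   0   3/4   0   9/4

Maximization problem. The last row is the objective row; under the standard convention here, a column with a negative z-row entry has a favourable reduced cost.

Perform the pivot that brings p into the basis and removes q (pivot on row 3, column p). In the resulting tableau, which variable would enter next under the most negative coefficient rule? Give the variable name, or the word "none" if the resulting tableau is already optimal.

Pivot element 1/2. New z-row = old z-row − (-3/2)·(row 3/(1/2)).
Updated z-row coefficients: p: 0, q: 3, r: 4, s1: 0, s2: 0, s3: 3/2, s4: 0.
No coefficient is strictly negative; the tableau after this pivot is optimal.

none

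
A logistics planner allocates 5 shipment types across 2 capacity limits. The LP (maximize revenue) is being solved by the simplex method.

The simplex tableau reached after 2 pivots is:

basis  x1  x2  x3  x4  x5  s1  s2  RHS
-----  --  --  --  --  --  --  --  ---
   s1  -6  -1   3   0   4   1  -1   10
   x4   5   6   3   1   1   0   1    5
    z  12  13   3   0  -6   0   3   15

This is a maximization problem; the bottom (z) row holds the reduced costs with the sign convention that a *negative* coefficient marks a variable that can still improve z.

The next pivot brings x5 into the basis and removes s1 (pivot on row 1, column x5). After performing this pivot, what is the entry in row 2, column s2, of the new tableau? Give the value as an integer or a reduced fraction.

5/4

Pivot element is row 1, column x5: 4.
Normalize row 1: new (row 1, s2) = (-1)/4 = -1/4.
row 2 ← row 2 − 1·(new row 1): 1 − 1·(-1/4) = 5/4.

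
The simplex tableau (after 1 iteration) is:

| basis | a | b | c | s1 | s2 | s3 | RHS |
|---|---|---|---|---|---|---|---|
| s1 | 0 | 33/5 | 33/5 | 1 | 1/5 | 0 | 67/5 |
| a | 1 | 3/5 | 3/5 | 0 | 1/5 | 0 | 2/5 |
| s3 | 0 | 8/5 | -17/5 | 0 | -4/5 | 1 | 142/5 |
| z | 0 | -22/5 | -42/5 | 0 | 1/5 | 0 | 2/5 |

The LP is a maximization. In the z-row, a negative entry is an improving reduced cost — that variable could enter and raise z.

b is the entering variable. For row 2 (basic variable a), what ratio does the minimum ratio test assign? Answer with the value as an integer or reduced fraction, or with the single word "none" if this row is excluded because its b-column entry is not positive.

2/3

Ratio = RHS / (b entry) = (2/5) / (3/5) = 2/3.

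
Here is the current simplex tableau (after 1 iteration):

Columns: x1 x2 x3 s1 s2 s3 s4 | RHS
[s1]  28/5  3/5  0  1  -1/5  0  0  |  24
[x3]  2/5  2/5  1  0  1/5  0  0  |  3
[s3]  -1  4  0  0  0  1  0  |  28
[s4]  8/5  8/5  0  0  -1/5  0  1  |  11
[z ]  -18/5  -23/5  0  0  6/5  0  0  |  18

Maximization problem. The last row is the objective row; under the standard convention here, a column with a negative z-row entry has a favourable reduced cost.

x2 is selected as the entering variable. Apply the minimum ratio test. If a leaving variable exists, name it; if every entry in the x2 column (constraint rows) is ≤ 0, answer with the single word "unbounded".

Ratios: row 1 (s1): 24/(3/5) = 40; row 2 (x3): 3/(2/5) = 15/2; row 3 (s3): 28/4 = 7; row 4 (s4): 11/(8/5) = 55/8.
Minimum ratio is in the s4 row, so s4 leaves.

s4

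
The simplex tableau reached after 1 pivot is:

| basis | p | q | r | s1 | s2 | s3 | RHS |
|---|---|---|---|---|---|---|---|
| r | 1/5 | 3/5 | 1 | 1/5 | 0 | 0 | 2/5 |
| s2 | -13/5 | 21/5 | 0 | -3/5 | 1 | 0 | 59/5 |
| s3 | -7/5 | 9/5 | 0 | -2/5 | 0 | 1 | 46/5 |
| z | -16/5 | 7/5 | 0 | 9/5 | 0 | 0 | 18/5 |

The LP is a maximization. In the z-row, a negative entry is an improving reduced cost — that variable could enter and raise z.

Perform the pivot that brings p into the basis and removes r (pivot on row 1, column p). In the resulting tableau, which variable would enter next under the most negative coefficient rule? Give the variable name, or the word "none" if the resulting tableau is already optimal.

none

Pivot element 1/5. New z-row = old z-row − (-16/5)·(row 1/(1/5)).
Updated z-row coefficients: p: 0, q: 11, r: 16, s1: 5, s2: 0, s3: 0.
No coefficient is strictly negative; the tableau after this pivot is optimal.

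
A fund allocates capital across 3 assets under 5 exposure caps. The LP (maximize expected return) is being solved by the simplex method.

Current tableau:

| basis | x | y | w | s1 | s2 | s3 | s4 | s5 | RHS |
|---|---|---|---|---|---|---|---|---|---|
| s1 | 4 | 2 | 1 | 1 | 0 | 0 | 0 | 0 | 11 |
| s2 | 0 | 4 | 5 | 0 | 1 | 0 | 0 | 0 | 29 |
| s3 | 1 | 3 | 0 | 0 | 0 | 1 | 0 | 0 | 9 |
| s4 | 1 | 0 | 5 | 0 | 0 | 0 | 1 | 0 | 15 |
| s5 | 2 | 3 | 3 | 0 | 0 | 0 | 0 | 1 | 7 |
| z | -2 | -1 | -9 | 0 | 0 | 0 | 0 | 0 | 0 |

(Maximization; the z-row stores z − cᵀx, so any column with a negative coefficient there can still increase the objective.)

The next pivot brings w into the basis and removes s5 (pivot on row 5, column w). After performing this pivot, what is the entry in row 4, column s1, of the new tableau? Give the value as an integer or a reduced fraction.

Pivot element is row 5, column w: 3.
Normalize row 5: new (row 5, s1) = 0/3 = 0.
row 4 ← row 4 − 5·(new row 5): 0 − 5·0 = 0.

0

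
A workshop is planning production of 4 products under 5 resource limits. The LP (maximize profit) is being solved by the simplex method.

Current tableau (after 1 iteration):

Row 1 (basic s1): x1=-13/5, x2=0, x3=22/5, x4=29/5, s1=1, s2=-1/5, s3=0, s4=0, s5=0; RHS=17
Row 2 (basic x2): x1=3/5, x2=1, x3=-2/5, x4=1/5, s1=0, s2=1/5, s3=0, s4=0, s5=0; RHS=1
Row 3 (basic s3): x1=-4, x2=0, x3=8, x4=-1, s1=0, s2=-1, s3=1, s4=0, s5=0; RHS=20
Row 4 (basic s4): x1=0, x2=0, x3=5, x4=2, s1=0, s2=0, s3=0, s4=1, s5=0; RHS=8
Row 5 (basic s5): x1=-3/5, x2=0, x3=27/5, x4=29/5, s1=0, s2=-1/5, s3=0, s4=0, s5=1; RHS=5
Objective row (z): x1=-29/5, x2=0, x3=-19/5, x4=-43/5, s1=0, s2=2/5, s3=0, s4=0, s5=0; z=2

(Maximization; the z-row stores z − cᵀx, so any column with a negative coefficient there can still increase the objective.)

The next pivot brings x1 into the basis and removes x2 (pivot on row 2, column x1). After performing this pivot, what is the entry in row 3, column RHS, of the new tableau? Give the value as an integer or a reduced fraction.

80/3

Pivot element is row 2, column x1: 3/5.
Normalize row 2: new (row 2, RHS) = 1/(3/5) = 5/3.
row 3 ← row 3 − (-4)·(new row 2): 20 − (-4)·(5/3) = 80/3.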